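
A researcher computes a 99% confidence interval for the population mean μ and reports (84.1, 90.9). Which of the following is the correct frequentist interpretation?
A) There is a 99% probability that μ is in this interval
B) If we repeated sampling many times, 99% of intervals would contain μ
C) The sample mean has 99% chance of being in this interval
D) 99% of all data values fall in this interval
B

A) Wrong — μ is fixed; the randomness lives in the interval, not in μ.
B) Correct — this is the frequentist long-run coverage interpretation.
C) Wrong — x̄ is observed and sits in the interval by construction.
D) Wrong — a CI is about the parameter μ, not individual data values.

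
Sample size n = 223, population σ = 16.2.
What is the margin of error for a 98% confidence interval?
Margin of error = 2.52

Margin of error = z* · σ/√n
= 2.326 · 16.2/√223
= 2.326 · 16.2/14.9332
= 2.52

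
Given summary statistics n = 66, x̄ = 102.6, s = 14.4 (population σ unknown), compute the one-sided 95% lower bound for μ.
μ ≥ 99.64

Lower bound (one-sided):
t* = 1.669 (one-sided for 95%)
Lower bound = x̄ - t* · s/√n = 102.6 - 1.669 · 14.4/√66 = 99.64

We are 95% confident that μ ≥ 99.64.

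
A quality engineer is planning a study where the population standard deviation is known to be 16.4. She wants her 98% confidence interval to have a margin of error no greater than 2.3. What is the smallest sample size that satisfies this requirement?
n ≥ 276

For margin E ≤ 2.3:
n ≥ (z* · σ / E)²
n ≥ (2.326 · 16.4 / 2.3)²
n ≥ 275.08

Minimum n = 276 (rounding up)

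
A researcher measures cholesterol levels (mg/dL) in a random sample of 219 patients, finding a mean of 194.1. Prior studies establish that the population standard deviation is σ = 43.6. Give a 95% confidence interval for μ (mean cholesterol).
(188.33, 199.87)

z-interval (σ known):
z* = 1.960 for 95% confidence

Margin of error = z* · σ/√n = 1.960 · 43.6/√219 = 5.77

CI: (194.1 - 5.77, 194.1 + 5.77) = (188.33, 199.87)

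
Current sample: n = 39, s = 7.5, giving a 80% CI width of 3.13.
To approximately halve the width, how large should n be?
n ≈ 156

CI width ∝ 1/√n
To reduce width by factor 2, need √n to grow by 2 → need 2² = 4 times as many samples.

Current: n = 39, width = 3.13
New: n = 156, width ≈ 1.55

Width reduced by factor of 3.13/1.55 = 2.02.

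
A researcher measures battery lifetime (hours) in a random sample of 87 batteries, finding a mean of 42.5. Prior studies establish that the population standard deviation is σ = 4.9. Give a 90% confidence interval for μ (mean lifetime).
(41.64, 43.36)

z-interval (σ known):
z* = 1.645 for 90% confidence

Margin of error = z* · σ/√n = 1.645 · 4.9/√87 = 0.86

CI: (42.5 - 0.86, 42.5 + 0.86) = (41.64, 43.36)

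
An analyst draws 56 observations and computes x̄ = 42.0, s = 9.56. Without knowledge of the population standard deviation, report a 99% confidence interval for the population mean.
(38.59, 45.41)

t-interval (σ unknown):
df = n - 1 = 55
t* = 2.668 for 99% confidence

Margin of error = t* · s/√n = 2.668 · 9.56/√56 = 3.41

CI: (38.59, 45.41)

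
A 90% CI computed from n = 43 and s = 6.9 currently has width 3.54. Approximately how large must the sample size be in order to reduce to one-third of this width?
n ≈ 387

CI width ∝ 1/√n
To reduce width by factor 3, need √n to grow by 3 → need 3² = 9 times as many samples.

Current: n = 43, width = 3.54
New: n = 387, width ≈ 1.16

Width reduced by factor of 3.54/1.16 = 3.05.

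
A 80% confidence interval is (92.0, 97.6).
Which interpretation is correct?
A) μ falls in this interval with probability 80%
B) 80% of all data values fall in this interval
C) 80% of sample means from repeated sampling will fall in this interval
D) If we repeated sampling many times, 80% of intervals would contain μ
D

A) Wrong — μ is fixed; the randomness lives in the interval, not in μ.
B) Wrong — a CI is about the parameter μ, not individual data values.
C) Wrong — coverage applies to intervals containing μ, not to future x̄ values.
D) Correct — this is the frequentist long-run coverage interpretation.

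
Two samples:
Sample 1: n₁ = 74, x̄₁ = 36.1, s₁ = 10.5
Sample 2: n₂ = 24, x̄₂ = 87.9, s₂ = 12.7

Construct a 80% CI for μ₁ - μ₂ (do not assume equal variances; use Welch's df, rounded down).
(-55.55, -48.05)

Difference: x̄₁ - x̄₂ = -51.80
SE = √(s₁²/n₁ + s₂²/n₂) = √(10.5²/74 + 12.7²/24) = 2.8654
df = 33.80 → 33 (Welch–Satterthwaite, rounded down)
t* = 1.308

CI: -51.80 ± 1.308 · 2.8654 = -51.80 ± 3.75 = (-55.55, -48.05)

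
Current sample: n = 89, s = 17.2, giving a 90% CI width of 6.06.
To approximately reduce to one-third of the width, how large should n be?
n ≈ 801

CI width ∝ 1/√n
To reduce width by factor 3, need √n to grow by 3 → need 3² = 9 times as many samples.

Current: n = 89, width = 6.06
New: n = 801, width ≈ 2.00

Width reduced by factor of 6.06/2.00 = 3.03.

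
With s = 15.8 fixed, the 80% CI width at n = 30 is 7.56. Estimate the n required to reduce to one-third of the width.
n ≈ 270

CI width ∝ 1/√n
To reduce width by factor 3, need √n to grow by 3 → need 3² = 9 times as many samples.

Current: n = 30, width = 7.56
New: n = 270, width ≈ 2.47

Width reduced by factor of 7.56/2.47 = 3.06.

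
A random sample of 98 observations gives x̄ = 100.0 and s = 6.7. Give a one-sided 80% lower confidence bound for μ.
μ ≥ 99.43

Lower bound (one-sided):
t* = 0.845 (one-sided for 80%)
Lower bound = x̄ - t* · s/√n = 100.0 - 0.845 · 6.7/√98 = 99.43

We are 80% confident that μ ≥ 99.43.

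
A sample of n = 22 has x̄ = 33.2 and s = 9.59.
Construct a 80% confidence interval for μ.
(30.50, 35.90)

t-interval (σ unknown):
df = n - 1 = 21
t* = 1.323 for 80% confidence

Margin of error = t* · s/√n = 1.323 · 9.59/√22 = 2.70

CI: (30.50, 35.90)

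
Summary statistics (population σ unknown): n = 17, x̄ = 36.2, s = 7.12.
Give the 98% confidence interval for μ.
(31.74, 40.66)

t-interval (σ unknown):
df = n - 1 = 16
t* = 2.583 for 98% confidence

Margin of error = t* · s/√n = 2.583 · 7.12/√17 = 4.46

CI: (31.74, 40.66)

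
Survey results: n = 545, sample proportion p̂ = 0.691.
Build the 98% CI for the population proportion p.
(0.645, 0.737)

Proportion CI:
SE = √(p̂(1-p̂)/n) = √(0.691 · 0.309 / 545) = 0.01979

z* = 2.326
Margin = z* · SE = 2.326 · 0.01979 = 0.0460

CI: 0.691 ± 0.0460 = (0.645, 0.737)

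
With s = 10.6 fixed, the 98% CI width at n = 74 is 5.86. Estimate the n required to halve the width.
n ≈ 296

CI width ∝ 1/√n
To reduce width by factor 2, need √n to grow by 2 → need 2² = 4 times as many samples.

Current: n = 74, width = 5.86
New: n = 296, width ≈ 2.88

Width reduced by factor of 5.86/2.88 = 2.03.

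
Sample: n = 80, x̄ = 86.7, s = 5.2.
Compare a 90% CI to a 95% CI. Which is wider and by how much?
95% CI is wider by 0.38

df = 79
90% CI: t* = 1.664, (85.73, 87.67), width = 2 · t* · s/√n = 1.93
95% CI: t* = 1.990, (85.54, 87.86), width = 2 · t* · s/√n = 2.31

The 95% CI is wider by 2.31 - 1.93 = 0.38.
Higher confidence requires a wider interval.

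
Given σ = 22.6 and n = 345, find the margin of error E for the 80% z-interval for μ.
Margin of error = 1.56

Margin of error = z* · σ/√n
= 1.282 · 22.6/√345
= 1.282 · 22.6/18.5742
= 1.56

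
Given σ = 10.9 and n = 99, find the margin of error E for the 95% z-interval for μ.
Margin of error = 2.15

Margin of error = z* · σ/√n
= 1.960 · 10.9/√99
= 1.960 · 10.9/9.9499
= 2.15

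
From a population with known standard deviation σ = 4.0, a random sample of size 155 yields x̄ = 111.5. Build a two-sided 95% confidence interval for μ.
(110.87, 112.13)

z-interval (σ known):
z* = 1.960 for 95% confidence

Margin of error = z* · σ/√n = 1.960 · 4.0/√155 = 0.63

CI: (111.5 - 0.63, 111.5 + 0.63) = (110.87, 112.13)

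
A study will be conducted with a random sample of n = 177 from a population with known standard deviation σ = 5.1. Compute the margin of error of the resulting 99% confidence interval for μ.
Margin of error = 0.99

Margin of error = z* · σ/√n
= 2.576 · 5.1/√177
= 2.576 · 5.1/13.3041
= 0.99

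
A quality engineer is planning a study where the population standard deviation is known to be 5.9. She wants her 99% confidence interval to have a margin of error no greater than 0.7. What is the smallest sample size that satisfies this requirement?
n ≥ 472

For margin E ≤ 0.7:
n ≥ (z* · σ / E)²
n ≥ (2.576 · 5.9 / 0.7)²
n ≥ 471.41

Minimum n = 472 (rounding up)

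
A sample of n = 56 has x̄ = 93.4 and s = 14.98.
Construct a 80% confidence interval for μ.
(90.80, 96.00)

t-interval (σ unknown):
df = n - 1 = 55
t* = 1.297 for 80% confidence

Margin of error = t* · s/√n = 1.297 · 14.98/√56 = 2.60

CI: (90.80, 96.00)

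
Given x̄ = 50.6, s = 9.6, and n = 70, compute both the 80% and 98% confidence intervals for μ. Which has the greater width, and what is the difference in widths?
98% CI is wider by 2.50

df = 69
80% CI: t* = 1.294, (49.12, 52.08), width = 2 · t* · s/√n = 2.97
98% CI: t* = 2.382, (47.87, 53.33), width = 2 · t* · s/√n = 5.47

The 98% CI is wider by 5.47 - 2.97 = 2.50.
Higher confidence requires a wider interval.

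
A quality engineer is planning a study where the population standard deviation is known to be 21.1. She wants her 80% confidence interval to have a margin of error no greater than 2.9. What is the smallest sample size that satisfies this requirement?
n ≥ 88

For margin E ≤ 2.9:
n ≥ (z* · σ / E)²
n ≥ (1.282 · 21.1 / 2.9)²
n ≥ 87.01

Minimum n = 88 (rounding up)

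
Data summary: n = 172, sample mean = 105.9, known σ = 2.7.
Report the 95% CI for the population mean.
(105.50, 106.30)

z-interval (σ known):
z* = 1.960 for 95% confidence

Margin of error = z* · σ/√n = 1.960 · 2.7/√172 = 0.40

CI: (105.9 - 0.40, 105.9 + 0.40) = (105.50, 106.30)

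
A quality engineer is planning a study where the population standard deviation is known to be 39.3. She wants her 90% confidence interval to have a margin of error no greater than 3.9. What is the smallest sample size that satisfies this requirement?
n ≥ 275

For margin E ≤ 3.9:
n ≥ (z* · σ / E)²
n ≥ (1.645 · 39.3 / 3.9)²
n ≥ 274.78

Minimum n = 275 (rounding up)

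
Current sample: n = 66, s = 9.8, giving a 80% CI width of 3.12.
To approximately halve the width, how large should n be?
n ≈ 264

CI width ∝ 1/√n
To reduce width by factor 2, need √n to grow by 2 → need 2² = 4 times as many samples.

Current: n = 66, width = 3.12
New: n = 264, width ≈ 1.55

Width reduced by factor of 3.12/1.55 = 2.01.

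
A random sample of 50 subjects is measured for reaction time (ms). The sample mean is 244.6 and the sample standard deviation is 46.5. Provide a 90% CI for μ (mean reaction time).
(233.57, 255.63)

t-interval (σ unknown):
df = n - 1 = 49
t* = 1.677 for 90% confidence

Margin of error = t* · s/√n = 1.677 · 46.5/√50 = 11.03

CI: (233.57, 255.63)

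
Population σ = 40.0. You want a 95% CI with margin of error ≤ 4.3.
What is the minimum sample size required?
n ≥ 333

For margin E ≤ 4.3:
n ≥ (z* · σ / E)²
n ≥ (1.960 · 40.0 / 4.3)²
n ≥ 332.43

Minimum n = 333 (rounding up)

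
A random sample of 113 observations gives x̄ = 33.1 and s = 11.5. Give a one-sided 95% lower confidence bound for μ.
μ ≥ 31.31

Lower bound (one-sided):
t* = 1.659 (one-sided for 95%)
Lower bound = x̄ - t* · s/√n = 33.1 - 1.659 · 11.5/√113 = 31.31

We are 95% confident that μ ≥ 31.31.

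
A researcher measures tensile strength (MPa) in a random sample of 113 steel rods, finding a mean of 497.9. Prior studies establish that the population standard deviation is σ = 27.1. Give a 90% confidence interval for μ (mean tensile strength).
(493.71, 502.09)

z-interval (σ known):
z* = 1.645 for 90% confidence

Margin of error = z* · σ/√n = 1.645 · 27.1/√113 = 4.19

CI: (497.9 - 4.19, 497.9 + 4.19) = (493.71, 502.09)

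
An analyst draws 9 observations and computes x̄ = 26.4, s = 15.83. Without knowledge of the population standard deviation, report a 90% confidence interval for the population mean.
(16.59, 36.21)

t-interval (σ unknown):
df = n - 1 = 8
t* = 1.860 for 90% confidence

Margin of error = t* · s/√n = 1.860 · 15.83/√9 = 9.81

CI: (16.59, 36.21)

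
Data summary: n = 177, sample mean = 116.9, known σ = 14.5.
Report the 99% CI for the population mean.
(114.09, 119.71)

z-interval (σ known):
z* = 2.576 for 99% confidence

Margin of error = z* · σ/√n = 2.576 · 14.5/√177 = 2.81

CI: (116.9 - 2.81, 116.9 + 2.81) = (114.09, 119.71)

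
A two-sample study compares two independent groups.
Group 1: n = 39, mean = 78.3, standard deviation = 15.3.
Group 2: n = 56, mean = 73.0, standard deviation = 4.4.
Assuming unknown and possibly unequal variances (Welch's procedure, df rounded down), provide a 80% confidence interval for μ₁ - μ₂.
(2.02, 8.58)

Difference: x̄₁ - x̄₂ = 5.30
SE = √(s₁²/n₁ + s₂²/n₂) = √(15.3²/39 + 4.4²/56) = 2.5195
df = 42.41 → 42 (Welch–Satterthwaite, rounded down)
t* = 1.302

CI: 5.30 ± 1.302 · 2.5195 = 5.30 ± 3.28 = (2.02, 8.58)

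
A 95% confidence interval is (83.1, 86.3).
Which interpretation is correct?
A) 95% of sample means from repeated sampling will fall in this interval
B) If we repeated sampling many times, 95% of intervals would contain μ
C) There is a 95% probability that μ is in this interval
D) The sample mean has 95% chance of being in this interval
B

A) Wrong — coverage applies to intervals containing μ, not to future x̄ values.
B) Correct — this is the frequentist long-run coverage interpretation.
C) Wrong — μ is fixed; the randomness lives in the interval, not in μ.
D) Wrong — x̄ is observed and sits in the interval by construction.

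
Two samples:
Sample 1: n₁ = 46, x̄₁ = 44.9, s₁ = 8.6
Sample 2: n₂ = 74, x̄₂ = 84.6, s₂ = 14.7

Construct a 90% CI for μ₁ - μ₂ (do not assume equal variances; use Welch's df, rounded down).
(-43.23, -36.17)

Difference: x̄₁ - x̄₂ = -39.70
SE = √(s₁²/n₁ + s₂²/n₂) = √(8.6²/46 + 14.7²/74) = 2.1279
df = 117.66 → 117 (Welch–Satterthwaite, rounded down)
t* = 1.658

CI: -39.70 ± 1.658 · 2.1279 = -39.70 ± 3.53 = (-43.23, -36.17)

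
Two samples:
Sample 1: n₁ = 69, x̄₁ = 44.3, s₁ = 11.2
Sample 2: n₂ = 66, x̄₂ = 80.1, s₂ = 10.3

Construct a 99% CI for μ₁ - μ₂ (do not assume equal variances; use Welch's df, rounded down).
(-40.64, -30.96)

Difference: x̄₁ - x̄₂ = -35.80
SE = √(s₁²/n₁ + s₂²/n₂) = √(11.2²/69 + 10.3²/66) = 1.8508
df = 132.80 → 132 (Welch–Satterthwaite, rounded down)
t* = 2.614

CI: -35.80 ± 2.614 · 1.8508 = -35.80 ± 4.84 = (-40.64, -30.96)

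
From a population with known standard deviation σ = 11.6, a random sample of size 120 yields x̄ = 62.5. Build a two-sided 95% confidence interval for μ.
(60.42, 64.58)

z-interval (σ known):
z* = 1.960 for 95% confidence

Margin of error = z* · σ/√n = 1.960 · 11.6/√120 = 2.08

CI: (62.5 - 2.08, 62.5 + 2.08) = (60.42, 64.58)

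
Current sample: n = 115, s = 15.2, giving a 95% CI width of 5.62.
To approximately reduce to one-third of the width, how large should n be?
n ≈ 1035

CI width ∝ 1/√n
To reduce width by factor 3, need √n to grow by 3 → need 3² = 9 times as many samples.

Current: n = 115, width = 5.62
New: n = 1035, width ≈ 1.85

Width reduced by factor of 5.62/1.85 = 3.04.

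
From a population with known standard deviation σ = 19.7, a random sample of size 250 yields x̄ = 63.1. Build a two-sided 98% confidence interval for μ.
(60.20, 66.00)

z-interval (σ known):
z* = 2.326 for 98% confidence

Margin of error = z* · σ/√n = 2.326 · 19.7/√250 = 2.90

CI: (63.1 - 2.90, 63.1 + 2.90) = (60.20, 66.00)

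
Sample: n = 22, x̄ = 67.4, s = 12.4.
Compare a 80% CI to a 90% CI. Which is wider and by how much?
90% CI is wider by 2.10

df = 21
80% CI: t* = 1.323, (63.90, 70.90), width = 2 · t* · s/√n = 7.00
90% CI: t* = 1.721, (62.85, 71.95), width = 2 · t* · s/√n = 9.10

The 90% CI is wider by 9.10 - 7.00 = 2.10.
Higher confidence requires a wider interval.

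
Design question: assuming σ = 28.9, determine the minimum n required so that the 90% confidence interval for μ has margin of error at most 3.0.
n ≥ 252

For margin E ≤ 3.0:
n ≥ (z* · σ / E)²
n ≥ (1.645 · 28.9 / 3.0)²
n ≥ 251.12

Minimum n = 252 (rounding up)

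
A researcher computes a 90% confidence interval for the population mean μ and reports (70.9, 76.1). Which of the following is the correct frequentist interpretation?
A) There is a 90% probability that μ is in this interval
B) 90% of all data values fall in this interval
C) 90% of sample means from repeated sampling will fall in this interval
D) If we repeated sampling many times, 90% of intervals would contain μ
D

A) Wrong — μ is fixed; the randomness lives in the interval, not in μ.
B) Wrong — a CI is about the parameter μ, not individual data values.
C) Wrong — coverage applies to intervals containing μ, not to future x̄ values.
D) Correct — this is the frequentist long-run coverage interpretation.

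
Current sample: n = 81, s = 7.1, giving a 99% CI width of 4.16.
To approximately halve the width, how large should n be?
n ≈ 324

CI width ∝ 1/√n
To reduce width by factor 2, need √n to grow by 2 → need 2² = 4 times as many samples.

Current: n = 81, width = 4.16
New: n = 324, width ≈ 2.04

Width reduced by factor of 4.16/2.04 = 2.04.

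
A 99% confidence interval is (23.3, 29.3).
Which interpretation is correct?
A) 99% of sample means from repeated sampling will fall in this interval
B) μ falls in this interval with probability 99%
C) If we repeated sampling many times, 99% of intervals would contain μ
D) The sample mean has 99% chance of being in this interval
C

A) Wrong — coverage applies to intervals containing μ, not to future x̄ values.
B) Wrong — μ is fixed; the randomness lives in the interval, not in μ.
C) Correct — this is the frequentist long-run coverage interpretation.
D) Wrong — x̄ is observed and sits in the interval by construction.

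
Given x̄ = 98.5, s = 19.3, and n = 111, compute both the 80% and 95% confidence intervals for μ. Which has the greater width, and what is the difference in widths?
95% CI is wider by 2.54

df = 110
80% CI: t* = 1.289, (96.14, 100.86), width = 2 · t* · s/√n = 4.72
95% CI: t* = 1.982, (94.87, 102.13), width = 2 · t* · s/√n = 7.26

The 95% CI is wider by 7.26 - 4.72 = 2.54.
Higher confidence requires a wider interval.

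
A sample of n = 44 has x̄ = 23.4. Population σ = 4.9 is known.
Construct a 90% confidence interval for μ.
(22.18, 24.62)

z-interval (σ known):
z* = 1.645 for 90% confidence

Margin of error = z* · σ/√n = 1.645 · 4.9/√44 = 1.22

CI: (23.4 - 1.22, 23.4 + 1.22) = (22.18, 24.62)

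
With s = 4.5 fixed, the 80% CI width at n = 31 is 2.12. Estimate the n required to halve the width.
n ≈ 124

CI width ∝ 1/√n
To reduce width by factor 2, need √n to grow by 2 → need 2² = 4 times as many samples.

Current: n = 31, width = 2.12
New: n = 124, width ≈ 1.04

Width reduced by factor of 2.12/1.04 = 2.04.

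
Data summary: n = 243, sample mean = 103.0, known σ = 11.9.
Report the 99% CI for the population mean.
(101.03, 104.97)

z-interval (σ known):
z* = 2.576 for 99% confidence

Margin of error = z* · σ/√n = 2.576 · 11.9/√243 = 1.97

CI: (103.0 - 1.97, 103.0 + 1.97) = (101.03, 104.97)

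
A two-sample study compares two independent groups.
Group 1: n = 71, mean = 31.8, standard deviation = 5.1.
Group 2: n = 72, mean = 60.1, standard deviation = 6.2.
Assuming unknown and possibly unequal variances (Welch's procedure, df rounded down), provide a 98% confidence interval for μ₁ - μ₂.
(-30.53, -26.07)

Difference: x̄₁ - x̄₂ = -28.30
SE = √(s₁²/n₁ + s₂²/n₂) = √(5.1²/71 + 6.2²/72) = 0.9488
df = 136.62 → 136 (Welch–Satterthwaite, rounded down)
t* = 2.354

CI: -28.30 ± 2.354 · 0.9488 = -28.30 ± 2.23 = (-30.53, -26.07)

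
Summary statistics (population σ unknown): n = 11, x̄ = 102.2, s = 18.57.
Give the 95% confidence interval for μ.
(89.73, 114.67)

t-interval (σ unknown):
df = n - 1 = 10
t* = 2.228 for 95% confidence

Margin of error = t* · s/√n = 2.228 · 18.57/√11 = 12.47

CI: (89.73, 114.67)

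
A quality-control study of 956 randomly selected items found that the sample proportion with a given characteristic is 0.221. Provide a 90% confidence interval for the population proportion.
(0.199, 0.243)

Proportion CI:
SE = √(p̂(1-p̂)/n) = √(0.221 · 0.779 / 956) = 0.01342

z* = 1.645
Margin = z* · SE = 1.645 · 0.01342 = 0.0221

CI: 0.221 ± 0.0221 = (0.199, 0.243)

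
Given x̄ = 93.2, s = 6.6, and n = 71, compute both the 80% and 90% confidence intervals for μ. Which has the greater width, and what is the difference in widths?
90% CI is wider by 0.58

df = 70
80% CI: t* = 1.294, (92.19, 94.21), width = 2 · t* · s/√n = 2.03
90% CI: t* = 1.667, (91.89, 94.51), width = 2 · t* · s/√n = 2.61

The 90% CI is wider by 2.61 - 2.03 = 0.58.
Higher confidence requires a wider interval.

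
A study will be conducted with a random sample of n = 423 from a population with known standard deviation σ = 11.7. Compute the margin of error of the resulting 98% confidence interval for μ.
Margin of error = 1.32

Margin of error = z* · σ/√n
= 2.326 · 11.7/√423
= 2.326 · 11.7/20.5670
= 1.32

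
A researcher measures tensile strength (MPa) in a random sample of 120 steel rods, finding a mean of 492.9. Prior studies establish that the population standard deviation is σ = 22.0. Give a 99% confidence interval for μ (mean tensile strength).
(487.73, 498.07)

z-interval (σ known):
z* = 2.576 for 99% confidence

Margin of error = z* · σ/√n = 2.576 · 22.0/√120 = 5.17

CI: (492.9 - 5.17, 492.9 + 5.17) = (487.73, 498.07)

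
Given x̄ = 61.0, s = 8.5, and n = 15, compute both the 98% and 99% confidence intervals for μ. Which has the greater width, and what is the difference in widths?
99% CI is wider by 1.55

df = 14
98% CI: t* = 2.624, (55.24, 66.76), width = 2 · t* · s/√n = 11.52
99% CI: t* = 2.977, (54.47, 67.53), width = 2 · t* · s/√n = 13.07

The 99% CI is wider by 13.07 - 11.52 = 1.55.
Higher confidence requires a wider interval.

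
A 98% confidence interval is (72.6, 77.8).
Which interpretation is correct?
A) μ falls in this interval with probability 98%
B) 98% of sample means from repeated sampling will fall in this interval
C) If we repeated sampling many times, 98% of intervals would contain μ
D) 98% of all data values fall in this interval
C

A) Wrong — μ is fixed; the randomness lives in the interval, not in μ.
B) Wrong — coverage applies to intervals containing μ, not to future x̄ values.
C) Correct — this is the frequentist long-run coverage interpretation.
D) Wrong — a CI is about the parameter μ, not individual data values.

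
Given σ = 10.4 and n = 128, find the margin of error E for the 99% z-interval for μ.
Margin of error = 2.37

Margin of error = z* · σ/√n
= 2.576 · 10.4/√128
= 2.576 · 10.4/11.3137
= 2.37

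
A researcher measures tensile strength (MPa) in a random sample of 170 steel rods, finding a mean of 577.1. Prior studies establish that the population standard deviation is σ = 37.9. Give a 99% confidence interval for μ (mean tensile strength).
(569.61, 584.59)

z-interval (σ known):
z* = 2.576 for 99% confidence

Margin of error = z* · σ/√n = 2.576 · 37.9/√170 = 7.49

CI: (577.1 - 7.49, 577.1 + 7.49) = (569.61, 584.59)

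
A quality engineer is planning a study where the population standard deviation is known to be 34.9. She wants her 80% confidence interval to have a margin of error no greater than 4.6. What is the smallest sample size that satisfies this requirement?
n ≥ 95

For margin E ≤ 4.6:
n ≥ (z* · σ / E)²
n ≥ (1.282 · 34.9 / 4.6)²
n ≥ 94.60

Minimum n = 95 (rounding up)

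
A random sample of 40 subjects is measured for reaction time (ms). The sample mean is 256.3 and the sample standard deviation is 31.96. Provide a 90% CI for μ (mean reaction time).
(247.79, 264.81)

t-interval (σ unknown):
df = n - 1 = 39
t* = 1.685 for 90% confidence

Margin of error = t* · s/√n = 1.685 · 31.96/√40 = 8.51

CI: (247.79, 264.81)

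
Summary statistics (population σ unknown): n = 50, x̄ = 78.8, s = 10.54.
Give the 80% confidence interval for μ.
(76.86, 80.74)

t-interval (σ unknown):
df = n - 1 = 49
t* = 1.299 for 80% confidence

Margin of error = t* · s/√n = 1.299 · 10.54/√50 = 1.94

CI: (76.86, 80.74)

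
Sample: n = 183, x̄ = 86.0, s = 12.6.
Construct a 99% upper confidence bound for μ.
μ ≤ 88.19

Upper bound (one-sided):
t* = 2.347 (one-sided for 99%)
Upper bound = x̄ + t* · s/√n = 86.0 + 2.347 · 12.6/√183 = 88.19

We are 99% confident that μ ≤ 88.19.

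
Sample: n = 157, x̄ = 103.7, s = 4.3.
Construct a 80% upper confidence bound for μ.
μ ≤ 103.99

Upper bound (one-sided):
t* = 0.844 (one-sided for 80%)
Upper bound = x̄ + t* · s/√n = 103.7 + 0.844 · 4.3/√157 = 103.99

We are 80% confident that μ ≤ 103.99.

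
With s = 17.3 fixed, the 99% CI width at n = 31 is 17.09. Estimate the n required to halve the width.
n ≈ 124

CI width ∝ 1/√n
To reduce width by factor 2, need √n to grow by 2 → need 2² = 4 times as many samples.

Current: n = 31, width = 17.09
New: n = 124, width ≈ 8.13

Width reduced by factor of 17.09/8.13 = 2.10.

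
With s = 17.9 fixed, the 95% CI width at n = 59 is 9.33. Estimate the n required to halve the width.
n ≈ 236

CI width ∝ 1/√n
To reduce width by factor 2, need √n to grow by 2 → need 2² = 4 times as many samples.

Current: n = 59, width = 9.33
New: n = 236, width ≈ 4.59

Width reduced by factor of 9.33/4.59 = 2.03.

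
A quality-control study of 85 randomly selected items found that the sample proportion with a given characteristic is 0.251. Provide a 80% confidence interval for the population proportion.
(0.191, 0.311)

Proportion CI:
SE = √(p̂(1-p̂)/n) = √(0.251 · 0.749 / 85) = 0.04703

z* = 1.282
Margin = z* · SE = 1.282 · 0.04703 = 0.0603

CI: 0.251 ± 0.0603 = (0.191, 0.311)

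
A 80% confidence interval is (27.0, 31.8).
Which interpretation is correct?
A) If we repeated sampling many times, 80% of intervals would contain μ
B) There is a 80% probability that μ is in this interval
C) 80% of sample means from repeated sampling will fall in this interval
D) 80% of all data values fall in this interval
A

A) Correct — this is the frequentist long-run coverage interpretation.
B) Wrong — μ is fixed; the randomness lives in the interval, not in μ.
C) Wrong — coverage applies to intervals containing μ, not to future x̄ values.
D) Wrong — a CI is about the parameter μ, not individual data values.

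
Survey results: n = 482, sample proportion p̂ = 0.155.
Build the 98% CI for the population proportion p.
(0.117, 0.193)

Proportion CI:
SE = √(p̂(1-p̂)/n) = √(0.155 · 0.845 / 482) = 0.01648

z* = 2.326
Margin = z* · SE = 2.326 · 0.01648 = 0.0383

CI: 0.155 ± 0.0383 = (0.117, 0.193)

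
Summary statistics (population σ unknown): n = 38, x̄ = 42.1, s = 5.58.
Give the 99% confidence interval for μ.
(39.64, 44.56)

t-interval (σ unknown):
df = n - 1 = 37
t* = 2.715 for 99% confidence

Margin of error = t* · s/√n = 2.715 · 5.58/√38 = 2.46

CI: (39.64, 44.56)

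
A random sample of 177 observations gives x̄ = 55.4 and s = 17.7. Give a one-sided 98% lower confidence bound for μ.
μ ≥ 52.65

Lower bound (one-sided):
t* = 2.069 (one-sided for 98%)
Lower bound = x̄ - t* · s/√n = 55.4 - 2.069 · 17.7/√177 = 52.65

We are 98% confident that μ ≥ 52.65.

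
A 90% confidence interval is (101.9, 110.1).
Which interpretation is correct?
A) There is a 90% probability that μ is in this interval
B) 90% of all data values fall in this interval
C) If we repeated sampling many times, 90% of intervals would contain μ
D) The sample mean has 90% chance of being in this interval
C

A) Wrong — μ is fixed; the randomness lives in the interval, not in μ.
B) Wrong — a CI is about the parameter μ, not individual data values.
C) Correct — this is the frequentist long-run coverage interpretation.
D) Wrong — x̄ is observed and sits in the interval by construction.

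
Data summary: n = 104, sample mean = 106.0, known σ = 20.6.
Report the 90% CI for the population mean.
(102.68, 109.32)

z-interval (σ known):
z* = 1.645 for 90% confidence

Margin of error = z* · σ/√n = 1.645 · 20.6/√104 = 3.32

CI: (106.0 - 3.32, 106.0 + 3.32) = (102.68, 109.32)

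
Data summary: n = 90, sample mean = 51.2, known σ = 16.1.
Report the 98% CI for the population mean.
(47.25, 55.15)

z-interval (σ known):
z* = 2.326 for 98% confidence

Margin of error = z* · σ/√n = 2.326 · 16.1/√90 = 3.95

CI: (51.2 - 3.95, 51.2 + 3.95) = (47.25, 55.15)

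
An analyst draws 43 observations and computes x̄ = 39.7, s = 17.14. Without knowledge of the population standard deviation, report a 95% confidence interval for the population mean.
(34.43, 44.97)

t-interval (σ unknown):
df = n - 1 = 42
t* = 2.018 for 95% confidence

Margin of error = t* · s/√n = 2.018 · 17.14/√43 = 5.27

CI: (34.43, 44.97)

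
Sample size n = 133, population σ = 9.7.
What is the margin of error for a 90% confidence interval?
Margin of error = 1.38

Margin of error = z* · σ/√n
= 1.645 · 9.7/√133
= 1.645 · 9.7/11.5326
= 1.38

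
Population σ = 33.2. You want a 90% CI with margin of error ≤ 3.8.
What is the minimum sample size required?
n ≥ 207

For margin E ≤ 3.8:
n ≥ (z* · σ / E)²
n ≥ (1.645 · 33.2 / 3.8)²
n ≥ 206.56

Minimum n = 207 (rounding up)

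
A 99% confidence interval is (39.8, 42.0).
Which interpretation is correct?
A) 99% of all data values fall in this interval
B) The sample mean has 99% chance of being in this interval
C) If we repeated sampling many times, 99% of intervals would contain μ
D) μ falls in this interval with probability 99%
C

A) Wrong — a CI is about the parameter μ, not individual data values.
B) Wrong — x̄ is observed and sits in the interval by construction.
C) Correct — this is the frequentist long-run coverage interpretation.
D) Wrong — μ is fixed; the randomness lives in the interval, not in μ.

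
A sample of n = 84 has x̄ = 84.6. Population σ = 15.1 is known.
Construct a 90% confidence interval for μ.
(81.89, 87.31)

z-interval (σ known):
z* = 1.645 for 90% confidence

Margin of error = z* · σ/√n = 1.645 · 15.1/√84 = 2.71

CI: (84.6 - 2.71, 84.6 + 2.71) = (81.89, 87.31)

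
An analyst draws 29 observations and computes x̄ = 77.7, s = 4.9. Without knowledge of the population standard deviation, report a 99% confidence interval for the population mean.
(75.19, 80.21)

t-interval (σ unknown):
df = n - 1 = 28
t* = 2.763 for 99% confidence

Margin of error = t* · s/√n = 2.763 · 4.9/√29 = 2.51

CI: (75.19, 80.21)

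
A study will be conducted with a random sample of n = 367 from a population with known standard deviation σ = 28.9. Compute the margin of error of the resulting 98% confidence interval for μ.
Margin of error = 3.51

Margin of error = z* · σ/√n
= 2.326 · 28.9/√367
= 2.326 · 28.9/19.1572
= 3.51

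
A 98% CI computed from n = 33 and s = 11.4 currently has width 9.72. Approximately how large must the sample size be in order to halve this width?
n ≈ 132

CI width ∝ 1/√n
To reduce width by factor 2, need √n to grow by 2 → need 2² = 4 times as many samples.

Current: n = 33, width = 9.72
New: n = 132, width ≈ 4.67

Width reduced by factor of 9.72/4.67 = 2.08.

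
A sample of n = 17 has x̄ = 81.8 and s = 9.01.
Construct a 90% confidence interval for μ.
(77.98, 85.62)

t-interval (σ unknown):
df = n - 1 = 16
t* = 1.746 for 90% confidence

Margin of error = t* · s/√n = 1.746 · 9.01/√17 = 3.82

CI: (77.98, 85.62)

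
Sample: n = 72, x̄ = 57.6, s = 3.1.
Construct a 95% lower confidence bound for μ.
μ ≥ 56.99

Lower bound (one-sided):
t* = 1.667 (one-sided for 95%)
Lower bound = x̄ - t* · s/√n = 57.6 - 1.667 · 3.1/√72 = 56.99

We are 95% confident that μ ≥ 56.99.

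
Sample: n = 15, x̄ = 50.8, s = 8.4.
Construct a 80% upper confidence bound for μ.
μ ≤ 52.68

Upper bound (one-sided):
t* = 0.868 (one-sided for 80%)
Upper bound = x̄ + t* · s/√n = 50.8 + 0.868 · 8.4/√15 = 52.68

We are 80% confident that μ ≤ 52.68.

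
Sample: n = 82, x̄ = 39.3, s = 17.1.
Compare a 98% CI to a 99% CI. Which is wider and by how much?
99% CI is wider by 1.00

df = 81
98% CI: t* = 2.373, (34.82, 43.78), width = 2 · t* · s/√n = 8.96
99% CI: t* = 2.638, (34.32, 44.28), width = 2 · t* · s/√n = 9.96

The 99% CI is wider by 9.96 - 8.96 = 1.00.
Higher confidence requires a wider interval.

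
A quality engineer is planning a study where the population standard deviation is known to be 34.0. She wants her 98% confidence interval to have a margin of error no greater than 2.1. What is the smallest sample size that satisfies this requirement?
n ≥ 1419

For margin E ≤ 2.1:
n ≥ (z* · σ / E)²
n ≥ (2.326 · 34.0 / 2.1)²
n ≥ 1418.20

Minimum n = 1419 (rounding up)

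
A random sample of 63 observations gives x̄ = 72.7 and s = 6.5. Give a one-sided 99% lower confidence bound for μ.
μ ≥ 70.74

Lower bound (one-sided):
t* = 2.388 (one-sided for 99%)
Lower bound = x̄ - t* · s/√n = 72.7 - 2.388 · 6.5/√63 = 70.74

We are 99% confident that μ ≥ 70.74.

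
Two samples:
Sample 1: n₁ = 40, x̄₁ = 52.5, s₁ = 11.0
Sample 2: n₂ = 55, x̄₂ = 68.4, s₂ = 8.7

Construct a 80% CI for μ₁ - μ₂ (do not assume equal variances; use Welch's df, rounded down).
(-18.61, -13.19)

Difference: x̄₁ - x̄₂ = -15.90
SE = √(s₁²/n₁ + s₂²/n₂) = √(11.0²/40 + 8.7²/55) = 2.0979
df = 71.82 → 71 (Welch–Satterthwaite, rounded down)
t* = 1.294

CI: -15.90 ± 1.294 · 2.0979 = -15.90 ± 2.71 = (-18.61, -13.19)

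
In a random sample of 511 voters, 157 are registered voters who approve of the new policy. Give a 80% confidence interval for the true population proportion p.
(0.281, 0.333)

Proportion CI:
p̂ = 157/511 = 0.30724
SE = √(p̂(1-p̂)/n) = √(0.30724 · 0.69276 / 511) = 0.02041

z* = 1.282
Margin = z* · SE = 1.282 · 0.02041 = 0.0262

CI: 0.30724 ± 0.0262 = (0.281, 0.333)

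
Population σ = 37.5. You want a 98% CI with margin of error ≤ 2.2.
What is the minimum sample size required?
n ≥ 1572

For margin E ≤ 2.2:
n ≥ (z* · σ / E)²
n ≥ (2.326 · 37.5 / 2.2)²
n ≥ 1571.94

Minimum n = 1572 (rounding up)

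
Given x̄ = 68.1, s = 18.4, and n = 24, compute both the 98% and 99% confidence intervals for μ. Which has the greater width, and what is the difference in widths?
99% CI is wider by 2.31

df = 23
98% CI: t* = 2.500, (58.71, 77.49), width = 2 · t* · s/√n = 18.78
99% CI: t* = 2.807, (57.56, 78.64), width = 2 · t* · s/√n = 21.09

The 99% CI is wider by 21.09 - 18.78 = 2.31.
Higher confidence requires a wider interval.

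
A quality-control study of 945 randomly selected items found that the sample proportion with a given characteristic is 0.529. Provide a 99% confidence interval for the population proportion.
(0.487, 0.571)

Proportion CI:
SE = √(p̂(1-p̂)/n) = √(0.529 · 0.471 / 945) = 0.01624

z* = 2.576
Margin = z* · SE = 2.576 · 0.01624 = 0.0418

CI: 0.529 ± 0.0418 = (0.487, 0.571)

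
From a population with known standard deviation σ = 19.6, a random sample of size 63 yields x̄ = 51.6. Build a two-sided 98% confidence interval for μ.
(45.86, 57.34)

z-interval (σ known):
z* = 2.326 for 98% confidence

Margin of error = z* · σ/√n = 2.326 · 19.6/√63 = 5.74

CI: (51.6 - 5.74, 51.6 + 5.74) = (45.86, 57.34)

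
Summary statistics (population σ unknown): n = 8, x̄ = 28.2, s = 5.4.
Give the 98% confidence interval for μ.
(22.48, 33.92)

t-interval (σ unknown):
df = n - 1 = 7
t* = 2.998 for 98% confidence

Margin of error = t* · s/√n = 2.998 · 5.4/√8 = 5.72

CI: (22.48, 33.92)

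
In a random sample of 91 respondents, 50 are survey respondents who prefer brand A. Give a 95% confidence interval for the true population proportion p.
(0.447, 0.652)

Proportion CI:
p̂ = 50/91 = 0.54945
SE = √(p̂(1-p̂)/n) = √(0.54945 · 0.45055 / 91) = 0.05216

z* = 1.960
Margin = z* · SE = 1.960 · 0.05216 = 0.1022

CI: 0.54945 ± 0.1022 = (0.447, 0.652)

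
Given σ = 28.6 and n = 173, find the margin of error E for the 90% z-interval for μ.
Margin of error = 3.58

Margin of error = z* · σ/√n
= 1.645 · 28.6/√173
= 1.645 · 28.6/13.1529
= 3.58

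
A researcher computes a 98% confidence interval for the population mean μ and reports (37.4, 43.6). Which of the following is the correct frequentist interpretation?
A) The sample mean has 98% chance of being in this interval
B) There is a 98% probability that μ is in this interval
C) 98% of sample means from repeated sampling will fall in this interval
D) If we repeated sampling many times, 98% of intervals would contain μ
D

A) Wrong — x̄ is observed and sits in the interval by construction.
B) Wrong — μ is fixed; the randomness lives in the interval, not in μ.
C) Wrong — coverage applies to intervals containing μ, not to future x̄ values.
D) Correct — this is the frequentist long-run coverage interpretation.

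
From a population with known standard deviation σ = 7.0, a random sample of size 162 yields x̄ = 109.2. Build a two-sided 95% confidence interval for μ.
(108.12, 110.28)

z-interval (σ known):
z* = 1.960 for 95% confidence

Margin of error = z* · σ/√n = 1.960 · 7.0/√162 = 1.08

CI: (109.2 - 1.08, 109.2 + 1.08) = (108.12, 110.28)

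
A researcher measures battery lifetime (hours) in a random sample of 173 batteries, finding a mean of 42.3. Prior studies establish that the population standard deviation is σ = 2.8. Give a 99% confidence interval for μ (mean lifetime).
(41.75, 42.85)

z-interval (σ known):
z* = 2.576 for 99% confidence

Margin of error = z* · σ/√n = 2.576 · 2.8/√173 = 0.55

CI: (42.3 - 0.55, 42.3 + 0.55) = (41.75, 42.85)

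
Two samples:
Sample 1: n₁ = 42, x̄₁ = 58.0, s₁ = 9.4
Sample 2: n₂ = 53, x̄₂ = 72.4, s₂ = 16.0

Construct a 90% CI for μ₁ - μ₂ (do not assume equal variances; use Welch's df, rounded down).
(-18.78, -10.02)

Difference: x̄₁ - x̄₂ = -14.40
SE = √(s₁²/n₁ + s₂²/n₂) = √(9.4²/42 + 16.0²/53) = 2.6332
df = 86.38 → 86 (Welch–Satterthwaite, rounded down)
t* = 1.663

CI: -14.40 ± 1.663 · 2.6332 = -14.40 ± 4.38 = (-18.78, -10.02)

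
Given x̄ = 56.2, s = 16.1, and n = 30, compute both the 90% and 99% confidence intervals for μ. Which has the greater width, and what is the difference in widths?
99% CI is wider by 6.21

df = 29
90% CI: t* = 1.699, (51.21, 61.19), width = 2 · t* · s/√n = 9.99
99% CI: t* = 2.756, (48.10, 64.30), width = 2 · t* · s/√n = 16.20

The 99% CI is wider by 16.20 - 9.99 = 6.21.
Higher confidence requires a wider interval.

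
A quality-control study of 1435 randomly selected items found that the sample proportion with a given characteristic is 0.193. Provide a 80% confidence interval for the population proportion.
(0.180, 0.206)

Proportion CI:
SE = √(p̂(1-p̂)/n) = √(0.193 · 0.807 / 1435) = 0.01042

z* = 1.282
Margin = z* · SE = 1.282 · 0.01042 = 0.0134

CI: 0.193 ± 0.0134 = (0.180, 0.206)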